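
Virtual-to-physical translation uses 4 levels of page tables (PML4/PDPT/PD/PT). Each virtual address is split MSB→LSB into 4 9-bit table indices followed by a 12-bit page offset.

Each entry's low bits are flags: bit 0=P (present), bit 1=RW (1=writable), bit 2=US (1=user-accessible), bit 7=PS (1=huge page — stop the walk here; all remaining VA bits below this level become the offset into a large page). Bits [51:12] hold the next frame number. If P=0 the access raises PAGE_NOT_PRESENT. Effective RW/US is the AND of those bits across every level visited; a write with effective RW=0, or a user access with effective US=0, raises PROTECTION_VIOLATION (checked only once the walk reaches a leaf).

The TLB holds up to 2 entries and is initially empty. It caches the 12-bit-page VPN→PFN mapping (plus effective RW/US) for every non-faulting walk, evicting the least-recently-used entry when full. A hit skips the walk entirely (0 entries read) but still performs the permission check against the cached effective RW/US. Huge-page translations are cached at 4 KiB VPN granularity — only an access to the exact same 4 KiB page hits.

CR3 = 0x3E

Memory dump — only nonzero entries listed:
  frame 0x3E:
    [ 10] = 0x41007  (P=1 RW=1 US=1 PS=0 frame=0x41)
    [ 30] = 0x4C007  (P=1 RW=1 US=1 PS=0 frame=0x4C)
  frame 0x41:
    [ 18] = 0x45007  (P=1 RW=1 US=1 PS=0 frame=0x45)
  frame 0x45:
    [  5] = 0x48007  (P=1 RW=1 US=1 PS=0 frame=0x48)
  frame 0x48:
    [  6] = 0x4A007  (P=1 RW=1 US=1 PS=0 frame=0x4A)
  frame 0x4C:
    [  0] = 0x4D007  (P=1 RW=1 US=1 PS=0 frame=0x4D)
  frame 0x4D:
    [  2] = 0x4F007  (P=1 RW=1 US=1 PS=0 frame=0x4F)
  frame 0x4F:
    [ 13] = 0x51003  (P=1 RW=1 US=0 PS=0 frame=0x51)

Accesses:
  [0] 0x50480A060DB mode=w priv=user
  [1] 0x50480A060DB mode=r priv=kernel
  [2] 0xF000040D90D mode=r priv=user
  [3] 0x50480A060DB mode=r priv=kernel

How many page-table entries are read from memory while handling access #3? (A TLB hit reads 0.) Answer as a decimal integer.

Trace:
#0 VA=0x50480A060DB (w,user):
  [0] read 0x3E idx=10: raw=0x41007 flags P=1 W=1 U=1 S=0
  [1] read 0x41 idx=18: raw=0x45007 flags P=1 W=1 U=1 S=0
  [2] read 0x45 idx=5: raw=0x48007 flags P=1 W=1 U=1 S=0
  [3] read 0x48 idx=6: raw=0x4A007 flags P=1 W=1 U=1 S=0
  ⇒ phys 0x4A0DB  [4 reads]
#1 VA=0x50480A060DB (r,kernel):
  TLB hit vpn=0x50480A06 → PA=0x4A0DB
#2 VA=0xF000040D90D (r,user):
  [0] read 0x3E idx=30: raw=0x4C007 flags P=1 W=1 U=1 S=0
  [1] read 0x4C idx=0: raw=0x4D007 flags P=1 W=1 U=1 S=0
  [2] read 0x4D idx=2: raw=0x4F007 flags P=1 W=1 U=1 S=0
  [3] read 0x4F idx=13: raw=0x51003 flags P=1 W=1 U=0 S=0
  → PROTECTION_VIOLATION  (4 entries read)
#3 VA=0x50480A060DB (r,kernel):
  TLB hit vpn=0x50480A06 → PA=0x4A0DB

Entries read for #3: 0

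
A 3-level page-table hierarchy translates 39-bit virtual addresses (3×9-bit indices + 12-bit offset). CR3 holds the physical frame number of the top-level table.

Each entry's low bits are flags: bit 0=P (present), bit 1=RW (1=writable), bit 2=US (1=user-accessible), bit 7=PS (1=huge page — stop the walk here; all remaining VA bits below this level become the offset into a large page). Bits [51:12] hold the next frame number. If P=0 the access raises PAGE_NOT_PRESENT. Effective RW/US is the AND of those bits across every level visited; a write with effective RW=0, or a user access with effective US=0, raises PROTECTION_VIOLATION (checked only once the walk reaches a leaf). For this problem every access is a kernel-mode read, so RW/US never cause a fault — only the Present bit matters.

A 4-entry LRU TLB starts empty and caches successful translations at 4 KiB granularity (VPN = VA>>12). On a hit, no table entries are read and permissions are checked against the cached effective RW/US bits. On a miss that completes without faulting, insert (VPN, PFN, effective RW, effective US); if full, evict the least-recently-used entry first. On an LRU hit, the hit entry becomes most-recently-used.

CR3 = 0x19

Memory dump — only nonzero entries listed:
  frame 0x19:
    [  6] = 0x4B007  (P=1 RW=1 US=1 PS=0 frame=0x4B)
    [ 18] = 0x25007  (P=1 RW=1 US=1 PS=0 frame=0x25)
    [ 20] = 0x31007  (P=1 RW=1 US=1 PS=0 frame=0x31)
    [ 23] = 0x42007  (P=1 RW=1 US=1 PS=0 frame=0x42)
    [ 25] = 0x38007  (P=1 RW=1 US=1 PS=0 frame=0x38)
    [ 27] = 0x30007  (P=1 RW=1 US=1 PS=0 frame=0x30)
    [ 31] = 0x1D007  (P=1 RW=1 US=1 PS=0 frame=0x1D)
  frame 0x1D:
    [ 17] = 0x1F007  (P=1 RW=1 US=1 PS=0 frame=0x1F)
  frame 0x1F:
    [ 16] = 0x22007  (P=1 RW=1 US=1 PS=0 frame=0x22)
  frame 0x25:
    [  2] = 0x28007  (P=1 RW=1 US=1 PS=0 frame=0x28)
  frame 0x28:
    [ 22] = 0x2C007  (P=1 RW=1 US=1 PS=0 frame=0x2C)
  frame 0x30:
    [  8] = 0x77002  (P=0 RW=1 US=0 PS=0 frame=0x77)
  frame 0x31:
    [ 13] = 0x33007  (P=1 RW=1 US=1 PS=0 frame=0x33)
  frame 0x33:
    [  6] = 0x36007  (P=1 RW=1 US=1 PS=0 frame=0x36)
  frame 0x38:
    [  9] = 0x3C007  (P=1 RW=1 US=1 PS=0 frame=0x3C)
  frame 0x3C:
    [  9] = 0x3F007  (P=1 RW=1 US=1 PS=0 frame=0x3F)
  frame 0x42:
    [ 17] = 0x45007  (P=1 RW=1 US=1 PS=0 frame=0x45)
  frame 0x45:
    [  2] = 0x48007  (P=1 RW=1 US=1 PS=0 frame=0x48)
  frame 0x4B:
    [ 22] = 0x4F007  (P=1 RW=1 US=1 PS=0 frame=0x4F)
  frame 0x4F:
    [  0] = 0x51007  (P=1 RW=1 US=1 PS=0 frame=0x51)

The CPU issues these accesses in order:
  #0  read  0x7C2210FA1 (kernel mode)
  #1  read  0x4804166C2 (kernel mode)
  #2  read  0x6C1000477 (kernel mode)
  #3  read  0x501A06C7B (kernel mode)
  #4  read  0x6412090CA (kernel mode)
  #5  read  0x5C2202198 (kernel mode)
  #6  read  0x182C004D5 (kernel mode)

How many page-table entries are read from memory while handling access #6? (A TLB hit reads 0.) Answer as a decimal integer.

Trace:
#0 VA=0x7C2210FA1 (r,kernel):
  L0 @0x19[31] → 0x1D007  P=1,RW=1,US=1,PS=0
  L1 @0x1D[17] → 0x1F007  P=1,RW=1,US=1,PS=0
  L2 @0x1F[16] → 0x22007  P=1,RW=1,US=1,PS=0
  ⇒ phys 0x22FA1  [3 reads]
#1 VA=0x4804166C2 (r,kernel):
  L0 @0x19[18] → 0x25007  P=1,RW=1,US=1,PS=0
  L1 @0x25[2] → 0x28007  P=1,RW=1,US=1,PS=0
  L2 @0x28[22] → 0x2C007  P=1,RW=1,US=1,PS=0
  ⇒ phys 0x2C6C2  [3 reads]
#2 VA=0x6C1000477 (r,kernel):
  L0 @0x19[27] → 0x30007  P=1,RW=1,US=1,PS=0
  L1 @0x30[8] → 0x77002  P=0,RW=1,US=0,PS=0
  ⇒ fault: PAGE_NOT_PRESENT  — 2 lookups
#3 VA=0x501A06C7B (r,kernel):
  L0 @0x19[20] → 0x31007  P=1,RW=1,US=1,PS=0
  L1 @0x31[13] → 0x33007  P=1,RW=1,US=1,PS=0
  L2 @0x33[6] → 0x36007  P=1,RW=1,US=1,PS=0
  ⇒ phys 0x36C7B  [3 reads]
#4 VA=0x6412090CA (r,kernel):
  L0 @0x19[25] → 0x38007  P=1,RW=1,US=1,PS=0
  L1 @0x38[9] → 0x3C007  P=1,RW=1,US=1,PS=0
  L2 @0x3C[9] → 0x3F007  P=1,RW=1,US=1,PS=0
  ⇒ phys 0x3F0CA  [3 reads]
#5 VA=0x5C2202198 (r,kernel):
  L0 @0x19[23] → 0x42007  P=1,RW=1,US=1,PS=0
  L1 @0x42[17] → 0x45007  P=1,RW=1,US=1,PS=0
  L2 @0x45[2] → 0x48007  P=1,RW=1,US=1,PS=0
  ⇒ phys 0x48198  [3 reads]
#6 VA=0x182C004D5 (r,kernel):
  L0 @0x19[6] → 0x4B007  P=1,RW=1,US=1,PS=0
  L1 @0x4B[22] → 0x4F007  P=1,RW=1,US=1,PS=0
  L2 @0x4F[0] → 0x51007  P=1,RW=1,US=1,PS=0
  ⇒ phys 0x514D5  [3 reads]

Entries read for #6: 3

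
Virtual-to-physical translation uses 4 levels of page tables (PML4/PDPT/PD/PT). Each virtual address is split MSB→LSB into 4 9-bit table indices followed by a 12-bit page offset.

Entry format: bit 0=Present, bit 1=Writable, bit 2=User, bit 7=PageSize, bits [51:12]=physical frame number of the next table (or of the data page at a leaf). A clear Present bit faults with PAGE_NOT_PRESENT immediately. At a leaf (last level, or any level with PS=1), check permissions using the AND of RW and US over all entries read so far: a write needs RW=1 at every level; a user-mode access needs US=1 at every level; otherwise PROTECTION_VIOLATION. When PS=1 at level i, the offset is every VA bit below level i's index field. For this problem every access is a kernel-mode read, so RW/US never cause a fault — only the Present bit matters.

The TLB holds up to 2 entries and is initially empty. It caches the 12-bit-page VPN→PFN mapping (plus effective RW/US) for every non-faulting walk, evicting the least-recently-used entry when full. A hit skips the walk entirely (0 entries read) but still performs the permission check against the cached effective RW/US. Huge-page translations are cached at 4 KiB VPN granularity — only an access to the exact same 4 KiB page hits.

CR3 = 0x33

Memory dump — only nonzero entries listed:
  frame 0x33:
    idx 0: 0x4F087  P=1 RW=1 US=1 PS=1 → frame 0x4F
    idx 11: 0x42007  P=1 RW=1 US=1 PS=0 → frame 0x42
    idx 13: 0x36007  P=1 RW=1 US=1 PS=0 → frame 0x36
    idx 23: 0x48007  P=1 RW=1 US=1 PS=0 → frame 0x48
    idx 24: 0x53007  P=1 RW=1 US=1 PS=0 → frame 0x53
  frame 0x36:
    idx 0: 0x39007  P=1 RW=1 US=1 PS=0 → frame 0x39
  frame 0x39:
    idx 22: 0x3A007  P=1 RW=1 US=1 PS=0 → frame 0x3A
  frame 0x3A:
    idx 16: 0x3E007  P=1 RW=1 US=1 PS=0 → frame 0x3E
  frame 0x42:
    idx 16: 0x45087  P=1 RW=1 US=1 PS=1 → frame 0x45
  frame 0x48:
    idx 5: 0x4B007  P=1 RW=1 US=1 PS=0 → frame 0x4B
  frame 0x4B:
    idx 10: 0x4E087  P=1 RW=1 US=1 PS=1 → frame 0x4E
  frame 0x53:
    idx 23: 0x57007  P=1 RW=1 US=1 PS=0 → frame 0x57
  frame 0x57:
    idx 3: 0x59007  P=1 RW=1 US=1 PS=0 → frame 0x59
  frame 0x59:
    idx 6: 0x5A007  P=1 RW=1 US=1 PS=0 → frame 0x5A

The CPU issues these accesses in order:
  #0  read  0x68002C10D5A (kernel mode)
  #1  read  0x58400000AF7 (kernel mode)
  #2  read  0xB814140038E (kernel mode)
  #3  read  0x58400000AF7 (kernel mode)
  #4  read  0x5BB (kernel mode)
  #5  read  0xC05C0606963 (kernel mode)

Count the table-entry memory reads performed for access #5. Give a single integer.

Walk each access:
#0 VA=0x68002C10D5A (r,kernel):
  lvl0: tbl 0x33, slot 13 ⇒ 0x36007 (P1/RW1/US1/PS0)
  lvl1: tbl 0x36, slot 0 ⇒ 0x39007 (P1/RW1/US1/PS0)
  lvl2: tbl 0x39, slot 22 ⇒ 0x3A007 (P1/RW1/US1/PS0)
  lvl3: tbl 0x3A, slot 16 ⇒ 0x3E007 (P1/RW1/US1/PS0)
  ⇒ phys 0x3ED5A  [4 reads]
#1 VA=0x58400000AF7 (r,kernel):
  lvl0: tbl 0x33, slot 11 ⇒ 0x42007 (P1/RW1/US1/PS0)
  lvl1: tbl 0x42, slot 16 ⇒ 0x45087 (P1/RW1/US1/PS1)
  ⇒ phys 0x45AF7 (huge @L1)  [2 reads]
#2 VA=0xB814140038E (r,kernel):
  lvl0: tbl 0x33, slot 23 ⇒ 0x48007 (P1/RW1/US1/PS0)
  lvl1: tbl 0x48, slot 5 ⇒ 0x4B007 (P1/RW1/US1/PS0)
  lvl2: tbl 0x4B, slot 10 ⇒ 0x4E087 (P1/RW1/US1/PS1)
  ⇒ phys 0x4E38E (huge @L2)  [3 reads]
#3 VA=0x58400000AF7 (r,kernel):
  TLB hit vpn=0x58400000 → PA=0x45AF7
#4 VA=0x5BB (r,kernel):
  lvl0: tbl 0x33, slot 0 ⇒ 0x4F087 (P1/RW1/US1/PS1)
  ⇒ phys 0x4F5BB (huge @L0)  [1 reads]
#5 VA=0xC05C0606963 (r,kernel):
  lvl0: tbl 0x33, slot 24 ⇒ 0x53007 (P1/RW1/US1/PS0)
  lvl1: tbl 0x53, slot 23 ⇒ 0x57007 (P1/RW1/US1/PS0)
  lvl2: tbl 0x57, slot 3 ⇒ 0x59007 (P1/RW1/US1/PS0)
  lvl3: tbl 0x59, slot 6 ⇒ 0x5A007 (P1/RW1/US1/PS0)
  ⇒ phys 0x5A963  [4 reads]

Entries read for #5: 4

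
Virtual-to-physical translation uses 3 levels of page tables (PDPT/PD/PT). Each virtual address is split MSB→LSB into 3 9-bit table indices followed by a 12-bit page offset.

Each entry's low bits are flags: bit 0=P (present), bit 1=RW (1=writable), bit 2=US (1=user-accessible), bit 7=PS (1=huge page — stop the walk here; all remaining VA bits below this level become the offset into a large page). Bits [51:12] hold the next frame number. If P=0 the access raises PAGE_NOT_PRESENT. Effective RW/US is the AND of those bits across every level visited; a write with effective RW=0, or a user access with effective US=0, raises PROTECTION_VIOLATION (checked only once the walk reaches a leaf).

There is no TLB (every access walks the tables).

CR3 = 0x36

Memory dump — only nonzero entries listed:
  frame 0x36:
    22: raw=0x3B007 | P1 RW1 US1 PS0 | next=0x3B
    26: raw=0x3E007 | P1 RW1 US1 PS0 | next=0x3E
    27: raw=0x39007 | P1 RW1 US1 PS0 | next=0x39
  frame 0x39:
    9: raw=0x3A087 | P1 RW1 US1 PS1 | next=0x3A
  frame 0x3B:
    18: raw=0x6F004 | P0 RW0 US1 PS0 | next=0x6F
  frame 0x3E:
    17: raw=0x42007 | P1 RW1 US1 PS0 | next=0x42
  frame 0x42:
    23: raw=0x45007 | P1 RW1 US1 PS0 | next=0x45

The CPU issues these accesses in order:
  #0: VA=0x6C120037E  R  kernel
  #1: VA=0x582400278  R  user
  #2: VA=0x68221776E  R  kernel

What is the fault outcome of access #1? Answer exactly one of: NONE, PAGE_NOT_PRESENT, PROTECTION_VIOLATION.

Walk each access:
#0 VA=0x6C120037E (r,kernel):
  L0 @0x36[27] → 0x39007  P=1,RW=1,US=1,PS=0
  L1 @0x39[9] → 0x3A087  P=1,RW=1,US=1,PS=1
  ⇒ phys 0x3A37E (huge @L1)  [2 reads]
#1 VA=0x582400278 (r,user):
  L0 @0x36[22] → 0x3B007  P=1,RW=1,US=1,PS=0
  L1 @0x3B[18] → 0x6F004  P=0,RW=0,US=1,PS=0
  ⇒ fault: PAGE_NOT_PRESENT  — 2 lookups
#2 VA=0x68221776E (r,kernel):
  L0 @0x36[26] → 0x3E007  P=1,RW=1,US=1,PS=0
  L1 @0x3E[17] → 0x42007  P=1,RW=1,US=1,PS=0
  L2 @0x42[23] → 0x45007  P=1,RW=1,US=1,PS=0
  ⇒ phys 0x4576E  [3 reads]

Access #1 fault: PAGE_NOT_PRESENT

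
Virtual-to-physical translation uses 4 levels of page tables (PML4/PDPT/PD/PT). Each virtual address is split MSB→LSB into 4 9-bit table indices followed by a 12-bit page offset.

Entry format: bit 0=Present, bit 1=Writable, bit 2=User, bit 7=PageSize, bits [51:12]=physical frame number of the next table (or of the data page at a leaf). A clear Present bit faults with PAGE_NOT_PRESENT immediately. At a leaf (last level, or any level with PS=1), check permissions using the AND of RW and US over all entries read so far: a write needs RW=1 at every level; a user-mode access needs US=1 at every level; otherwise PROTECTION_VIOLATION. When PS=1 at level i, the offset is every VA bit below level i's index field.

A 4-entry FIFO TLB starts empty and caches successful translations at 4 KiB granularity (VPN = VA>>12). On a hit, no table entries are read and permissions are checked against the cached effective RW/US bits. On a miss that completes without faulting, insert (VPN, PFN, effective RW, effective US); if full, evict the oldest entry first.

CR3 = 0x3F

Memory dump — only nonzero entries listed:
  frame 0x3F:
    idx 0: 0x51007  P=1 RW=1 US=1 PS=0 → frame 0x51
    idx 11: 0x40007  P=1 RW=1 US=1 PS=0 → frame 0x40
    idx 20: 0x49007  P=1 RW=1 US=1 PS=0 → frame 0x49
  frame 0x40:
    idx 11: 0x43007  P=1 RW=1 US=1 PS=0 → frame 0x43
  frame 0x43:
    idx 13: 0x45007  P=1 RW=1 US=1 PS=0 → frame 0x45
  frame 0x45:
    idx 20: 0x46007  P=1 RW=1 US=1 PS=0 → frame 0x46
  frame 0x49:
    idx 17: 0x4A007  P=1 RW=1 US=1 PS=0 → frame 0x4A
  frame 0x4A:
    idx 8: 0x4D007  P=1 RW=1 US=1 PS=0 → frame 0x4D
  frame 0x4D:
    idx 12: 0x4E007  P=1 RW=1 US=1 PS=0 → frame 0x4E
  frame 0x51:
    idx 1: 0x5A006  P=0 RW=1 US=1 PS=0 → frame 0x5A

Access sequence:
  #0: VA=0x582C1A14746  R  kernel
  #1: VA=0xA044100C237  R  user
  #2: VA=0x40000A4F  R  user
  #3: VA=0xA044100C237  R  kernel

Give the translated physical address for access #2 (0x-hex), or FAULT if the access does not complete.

Trace:
#0 VA=0x582C1A14746 (r,kernel):
  [0] read 0x3F idx=11: raw=0x40007 flags P=1 W=1 U=1 S=0
  [1] read 0x40 idx=11: raw=0x43007 flags P=1 W=1 U=1 S=0
  [2] read 0x43 idx=13: raw=0x45007 flags P=1 W=1 U=1 S=0
  [3] read 0x45 idx=20: raw=0x46007 flags P=1 W=1 U=1 S=0
  ⇒ phys 0x46746  [4 reads]
#1 VA=0xA044100C237 (r,user):
  [0] read 0x3F idx=20: raw=0x49007 flags P=1 W=1 U=1 S=0
  [1] read 0x49 idx=17: raw=0x4A007 flags P=1 W=1 U=1 S=0
  [2] read 0x4A idx=8: raw=0x4D007 flags P=1 W=1 U=1 S=0
  [3] read 0x4D idx=12: raw=0x4E007 flags P=1 W=1 U=1 S=0
  ⇒ phys 0x4E237  [4 reads]
#2 VA=0x40000A4F (r,user):
  [0] read 0x3F idx=0: raw=0x51007 flags P=1 W=1 U=1 S=0
  [1] read 0x51 idx=1: raw=0x5A006 flags P=0 W=1 U=1 S=0
  ⇒ fault: PAGE_NOT_PRESENT  — 2 lookups
#3 VA=0xA044100C237 (r,kernel):
  TLB hit vpn=0xA044100C → PA=0x4E237

Access #2 PA: FAULT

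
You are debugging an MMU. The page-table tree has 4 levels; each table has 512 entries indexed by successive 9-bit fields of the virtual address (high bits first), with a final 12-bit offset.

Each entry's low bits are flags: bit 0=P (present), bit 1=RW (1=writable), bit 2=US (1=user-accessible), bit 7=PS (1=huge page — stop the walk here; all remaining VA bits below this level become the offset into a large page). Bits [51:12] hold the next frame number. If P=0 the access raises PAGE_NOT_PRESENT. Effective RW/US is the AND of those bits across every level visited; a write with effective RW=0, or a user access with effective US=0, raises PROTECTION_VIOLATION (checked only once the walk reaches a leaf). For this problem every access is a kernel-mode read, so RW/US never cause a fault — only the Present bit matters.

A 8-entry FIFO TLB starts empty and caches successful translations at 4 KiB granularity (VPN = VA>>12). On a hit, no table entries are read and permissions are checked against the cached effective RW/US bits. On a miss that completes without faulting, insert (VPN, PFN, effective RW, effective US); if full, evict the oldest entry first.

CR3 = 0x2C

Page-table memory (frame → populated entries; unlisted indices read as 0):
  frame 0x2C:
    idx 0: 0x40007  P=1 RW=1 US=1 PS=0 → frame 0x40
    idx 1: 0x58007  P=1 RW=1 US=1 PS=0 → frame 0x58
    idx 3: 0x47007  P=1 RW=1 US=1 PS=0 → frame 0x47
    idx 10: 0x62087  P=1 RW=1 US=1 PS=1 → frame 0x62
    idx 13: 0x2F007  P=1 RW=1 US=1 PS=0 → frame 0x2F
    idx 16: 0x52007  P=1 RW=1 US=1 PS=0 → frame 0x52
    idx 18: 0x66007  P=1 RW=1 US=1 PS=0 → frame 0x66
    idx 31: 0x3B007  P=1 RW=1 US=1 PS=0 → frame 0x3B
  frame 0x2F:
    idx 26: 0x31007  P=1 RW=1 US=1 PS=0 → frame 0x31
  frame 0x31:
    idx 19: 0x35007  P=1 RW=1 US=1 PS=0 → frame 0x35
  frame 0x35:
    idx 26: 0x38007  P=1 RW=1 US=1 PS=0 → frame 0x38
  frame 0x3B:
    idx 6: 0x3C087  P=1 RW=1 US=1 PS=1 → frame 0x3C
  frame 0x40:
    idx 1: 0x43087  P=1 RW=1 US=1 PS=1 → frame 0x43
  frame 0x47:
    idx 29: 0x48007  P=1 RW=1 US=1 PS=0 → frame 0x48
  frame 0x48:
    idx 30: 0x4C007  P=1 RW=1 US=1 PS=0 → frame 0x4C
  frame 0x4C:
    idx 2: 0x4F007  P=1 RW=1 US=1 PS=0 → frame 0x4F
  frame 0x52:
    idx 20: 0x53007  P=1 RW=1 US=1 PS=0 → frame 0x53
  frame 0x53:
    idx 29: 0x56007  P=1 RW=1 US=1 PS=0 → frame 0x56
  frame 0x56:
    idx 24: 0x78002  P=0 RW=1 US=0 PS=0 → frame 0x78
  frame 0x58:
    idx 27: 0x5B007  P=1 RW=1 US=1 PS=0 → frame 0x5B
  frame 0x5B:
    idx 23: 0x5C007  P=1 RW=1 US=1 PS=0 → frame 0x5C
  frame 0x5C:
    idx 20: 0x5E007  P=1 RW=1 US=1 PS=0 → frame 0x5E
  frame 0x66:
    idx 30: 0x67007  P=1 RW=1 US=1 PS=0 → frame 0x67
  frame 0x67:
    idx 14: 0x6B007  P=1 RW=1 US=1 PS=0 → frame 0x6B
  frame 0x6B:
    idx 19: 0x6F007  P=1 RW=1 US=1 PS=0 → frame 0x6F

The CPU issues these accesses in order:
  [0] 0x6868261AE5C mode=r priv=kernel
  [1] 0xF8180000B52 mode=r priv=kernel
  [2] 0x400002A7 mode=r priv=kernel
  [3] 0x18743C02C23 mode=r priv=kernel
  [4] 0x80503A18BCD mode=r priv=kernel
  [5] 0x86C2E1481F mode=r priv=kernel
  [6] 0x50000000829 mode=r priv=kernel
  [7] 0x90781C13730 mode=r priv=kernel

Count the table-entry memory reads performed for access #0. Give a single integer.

Walk each access:
#0 VA=0x6868261AE5C (r,kernel):
  lvl0: tbl 0x2C, slot 13 ⇒ 0x2F007 (P1/RW1/US1/PS0)
  lvl1: tbl 0x2F, slot 26 ⇒ 0x31007 (P1/RW1/US1/PS0)
  lvl2: tbl 0x31, slot 19 ⇒ 0x35007 (P1/RW1/US1/PS0)
  lvl3: tbl 0x35, slot 26 ⇒ 0x38007 (P1/RW1/US1/PS0)
  → PA=0x38E5C  (4 entries read)
#1 VA=0xF8180000B52 (r,kernel):
  lvl0: tbl 0x2C, slot 31 ⇒ 0x3B007 (P1/RW1/US1/PS0)
  lvl1: tbl 0x3B, slot 6 ⇒ 0x3C087 (P1/RW1/US1/PS1)
  → PA=0x3CB52 (huge @L1)  (2 entries read)
#2 VA=0x400002A7 (r,kernel):
  lvl0: tbl 0x2C, slot 0 ⇒ 0x40007 (P1/RW1/US1/PS0)
  lvl1: tbl 0x40, slot 1 ⇒ 0x43087 (P1/RW1/US1/PS1)
  → PA=0x432A7 (huge @L1)  (2 entries read)
#3 VA=0x18743C02C23 (r,kernel):
  lvl0: tbl 0x2C, slot 3 ⇒ 0x47007 (P1/RW1/US1/PS0)
  lvl1: tbl 0x47, slot 29 ⇒ 0x48007 (P1/RW1/US1/PS0)
  lvl2: tbl 0x48, slot 30 ⇒ 0x4C007 (P1/RW1/US1/PS0)
  lvl3: tbl 0x4C, slot 2 ⇒ 0x4F007 (P1/RW1/US1/PS0)
  → PA=0x4FC23  (4 entries read)
#4 VA=0x80503A18BCD (r,kernel):
  lvl0: tbl 0x2C, slot 16 ⇒ 0x52007 (P1/RW1/US1/PS0)
  lvl1: tbl 0x52, slot 20 ⇒ 0x53007 (P1/RW1/US1/PS0)
  lvl2: tbl 0x53, slot 29 ⇒ 0x56007 (P1/RW1/US1/PS0)
  lvl3: tbl 0x56, slot 24 ⇒ 0x78002 (P0/RW1/US0/PS0)
  → PAGE_NOT_PRESENT  (4 entries read)
#5 VA=0x86C2E1481F (r,kernel):
  lvl0: tbl 0x2C, slot 1 ⇒ 0x58007 (P1/RW1/US1/PS0)
  lvl1: tbl 0x58, slot 27 ⇒ 0x5B007 (P1/RW1/US1/PS0)
  lvl2: tbl 0x5B, slot 23 ⇒ 0x5C007 (P1/RW1/US1/PS0)
  lvl3: tbl 0x5C, slot 20 ⇒ 0x5E007 (P1/RW1/US1/PS0)
  → PA=0x5E81F  (4 entries read)
#6 VA=0x50000000829 (r,kernel):
  lvl0: tbl 0x2C, slot 10 ⇒ 0x62087 (P1/RW1/US1/PS1)
  → PA=0x62829 (huge @L0)  (1 entries read)
#7 VA=0x90781C13730 (r,kernel):
  lvl0: tbl 0x2C, slot 18 ⇒ 0x66007 (P1/RW1/US1/PS0)
  lvl1: tbl 0x66, slot 30 ⇒ 0x67007 (P1/RW1/US1/PS0)
  lvl2: tbl 0x67, slot 14 ⇒ 0x6B007 (P1/RW1/US1/PS0)
  lvl3: tbl 0x6B, slot 19 ⇒ 0x6F007 (P1/RW1/US1/PS0)
  → PA=0x6F730  (4 entries read)

Entries read for #0: 4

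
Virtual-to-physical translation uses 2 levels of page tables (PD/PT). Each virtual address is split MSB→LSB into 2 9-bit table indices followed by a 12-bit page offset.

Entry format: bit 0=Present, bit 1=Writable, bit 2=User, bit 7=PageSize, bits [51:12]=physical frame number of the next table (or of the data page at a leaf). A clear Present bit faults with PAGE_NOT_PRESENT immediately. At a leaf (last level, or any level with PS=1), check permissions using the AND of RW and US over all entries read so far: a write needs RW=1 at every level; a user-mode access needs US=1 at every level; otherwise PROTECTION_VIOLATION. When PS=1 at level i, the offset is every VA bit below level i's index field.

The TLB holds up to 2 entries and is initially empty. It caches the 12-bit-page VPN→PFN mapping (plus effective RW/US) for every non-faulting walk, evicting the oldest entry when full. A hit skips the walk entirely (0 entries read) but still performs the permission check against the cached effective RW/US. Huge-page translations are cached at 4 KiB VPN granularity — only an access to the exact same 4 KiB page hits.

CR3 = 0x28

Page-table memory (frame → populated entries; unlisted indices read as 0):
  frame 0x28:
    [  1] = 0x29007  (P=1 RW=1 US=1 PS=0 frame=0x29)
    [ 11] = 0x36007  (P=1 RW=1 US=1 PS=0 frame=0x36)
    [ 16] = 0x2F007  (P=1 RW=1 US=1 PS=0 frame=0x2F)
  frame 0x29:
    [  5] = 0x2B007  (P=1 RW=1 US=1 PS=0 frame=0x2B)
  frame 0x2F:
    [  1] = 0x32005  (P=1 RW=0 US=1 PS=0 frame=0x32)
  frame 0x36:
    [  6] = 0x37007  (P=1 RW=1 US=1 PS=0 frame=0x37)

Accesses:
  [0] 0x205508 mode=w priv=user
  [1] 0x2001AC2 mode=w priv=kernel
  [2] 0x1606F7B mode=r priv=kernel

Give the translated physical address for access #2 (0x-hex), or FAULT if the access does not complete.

Walk each access:
#0 VA=0x205508 (w,user):
  lvl0: tbl 0x28, slot 1 ⇒ 0x29007 (P1/RW1/US1/PS0)
  lvl1: tbl 0x29, slot 5 ⇒ 0x2B007 (P1/RW1/US1/PS0)
  ⇒ phys 0x2B508  [2 reads]
#1 VA=0x2001AC2 (w,kernel):
  lvl0: tbl 0x28, slot 16 ⇒ 0x2F007 (P1/RW1/US1/PS0)
  lvl1: tbl 0x2F, slot 1 ⇒ 0x32005 (P1/RW0/US1/PS0)
  ⇒ fault: PROTECTION_VIOLATION  — 2 lookups
#2 VA=0x1606F7B (r,kernel):
  lvl0: tbl 0x28, slot 11 ⇒ 0x36007 (P1/RW1/US1/PS0)
  lvl1: tbl 0x36, slot 6 ⇒ 0x37007 (P1/RW1/US1/PS0)
  ⇒ phys 0x37F7B  [2 reads]

Access #2 PA: 0x37F7B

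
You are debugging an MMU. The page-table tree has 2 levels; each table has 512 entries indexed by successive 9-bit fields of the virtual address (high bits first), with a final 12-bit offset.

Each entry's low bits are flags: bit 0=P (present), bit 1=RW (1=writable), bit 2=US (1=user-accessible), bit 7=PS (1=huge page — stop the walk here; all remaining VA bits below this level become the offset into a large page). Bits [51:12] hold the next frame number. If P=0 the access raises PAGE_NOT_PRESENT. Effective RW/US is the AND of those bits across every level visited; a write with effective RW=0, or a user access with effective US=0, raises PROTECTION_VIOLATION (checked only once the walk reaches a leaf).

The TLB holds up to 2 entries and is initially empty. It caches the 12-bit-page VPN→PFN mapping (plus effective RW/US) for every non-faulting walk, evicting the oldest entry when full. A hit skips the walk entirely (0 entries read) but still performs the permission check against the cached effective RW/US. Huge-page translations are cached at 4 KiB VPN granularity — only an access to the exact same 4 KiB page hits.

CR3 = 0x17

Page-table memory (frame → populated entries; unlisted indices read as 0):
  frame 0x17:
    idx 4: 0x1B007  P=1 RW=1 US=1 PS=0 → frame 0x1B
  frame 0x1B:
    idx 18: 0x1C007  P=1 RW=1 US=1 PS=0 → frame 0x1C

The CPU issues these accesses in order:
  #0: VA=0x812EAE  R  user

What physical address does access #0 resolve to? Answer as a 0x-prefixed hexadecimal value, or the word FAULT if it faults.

Walk each access:
#0 VA=0x812EAE (r,user):
  [0] read 0x17 idx=4: raw=0x1B007 flags P=1 W=1 U=1 S=0
  [1] read 0x1B idx=18: raw=0x1C007 flags P=1 W=1 U=1 S=0
  ⇒ phys 0x1CEAE  [2 reads]

Access #0 PA: 0x1CEAE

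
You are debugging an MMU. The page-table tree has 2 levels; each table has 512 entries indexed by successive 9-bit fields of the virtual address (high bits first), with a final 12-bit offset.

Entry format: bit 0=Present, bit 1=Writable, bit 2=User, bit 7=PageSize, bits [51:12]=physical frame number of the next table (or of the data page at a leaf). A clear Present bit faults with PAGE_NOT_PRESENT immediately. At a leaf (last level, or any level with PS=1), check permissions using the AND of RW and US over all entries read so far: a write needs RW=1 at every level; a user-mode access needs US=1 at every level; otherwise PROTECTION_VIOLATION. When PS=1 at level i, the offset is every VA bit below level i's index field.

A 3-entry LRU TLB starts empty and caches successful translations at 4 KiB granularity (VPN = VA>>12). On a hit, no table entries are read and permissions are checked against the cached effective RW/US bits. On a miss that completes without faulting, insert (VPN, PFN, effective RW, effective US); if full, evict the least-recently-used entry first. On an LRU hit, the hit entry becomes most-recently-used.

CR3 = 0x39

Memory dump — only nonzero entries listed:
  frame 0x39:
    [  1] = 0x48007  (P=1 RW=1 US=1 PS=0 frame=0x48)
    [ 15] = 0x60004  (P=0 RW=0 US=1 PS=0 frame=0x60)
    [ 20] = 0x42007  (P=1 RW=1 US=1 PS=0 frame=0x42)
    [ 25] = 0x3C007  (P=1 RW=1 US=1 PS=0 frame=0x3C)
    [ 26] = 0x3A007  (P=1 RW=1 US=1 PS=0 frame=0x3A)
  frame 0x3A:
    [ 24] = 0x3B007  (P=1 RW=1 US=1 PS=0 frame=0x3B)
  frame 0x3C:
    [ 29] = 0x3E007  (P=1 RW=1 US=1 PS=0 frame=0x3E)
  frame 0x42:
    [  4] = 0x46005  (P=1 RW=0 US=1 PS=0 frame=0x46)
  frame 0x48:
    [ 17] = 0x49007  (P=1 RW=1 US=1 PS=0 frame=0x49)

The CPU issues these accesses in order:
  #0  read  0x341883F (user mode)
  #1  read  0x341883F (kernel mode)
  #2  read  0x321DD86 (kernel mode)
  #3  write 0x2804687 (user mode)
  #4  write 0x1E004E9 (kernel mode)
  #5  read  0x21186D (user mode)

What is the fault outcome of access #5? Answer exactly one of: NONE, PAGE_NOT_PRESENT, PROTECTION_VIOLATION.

Per-access translation:
#0 VA=0x341883F (r,user):
  [0] read 0x39 idx=26: raw=0x3A007 flags P=1 W=1 U=1 S=0
  [1] read 0x3A idx=24: raw=0x3B007 flags P=1 W=1 U=1 S=0
  ⇒ phys 0x3B83F  [2 reads]
#1 VA=0x341883F (r,kernel):
  TLB hit vpn=0x3418 → PA=0x3B83F
#2 VA=0x321DD86 (r,kernel):
  [0] read 0x39 idx=25: raw=0x3C007 flags P=1 W=1 U=1 S=0
  [1] read 0x3C idx=29: raw=0x3E007 flags P=1 W=1 U=1 S=0
  ⇒ phys 0x3ED86  [2 reads]
#3 VA=0x2804687 (w,user):
  [0] read 0x39 idx=20: raw=0x42007 flags P=1 W=1 U=1 S=0
  [1] read 0x42 idx=4: raw=0x46005 flags P=1 W=0 U=1 S=0
  → PROTECTION_VIOLATION  (2 entries read)
#4 VA=0x1E004E9 (w,kernel):
  [0] read 0x39 idx=15: raw=0x60004 flags P=0 W=0 U=1 S=0
  → PAGE_NOT_PRESENT  (1 entries read)
#5 VA=0x21186D (r,user):
  [0] read 0x39 idx=1: raw=0x48007 flags P=1 W=1 U=1 S=0
  [1] read 0x48 idx=17: raw=0x49007 flags P=1 W=1 U=1 S=0
  ⇒ phys 0x4986D  [2 reads]

Access #5 fault: NONE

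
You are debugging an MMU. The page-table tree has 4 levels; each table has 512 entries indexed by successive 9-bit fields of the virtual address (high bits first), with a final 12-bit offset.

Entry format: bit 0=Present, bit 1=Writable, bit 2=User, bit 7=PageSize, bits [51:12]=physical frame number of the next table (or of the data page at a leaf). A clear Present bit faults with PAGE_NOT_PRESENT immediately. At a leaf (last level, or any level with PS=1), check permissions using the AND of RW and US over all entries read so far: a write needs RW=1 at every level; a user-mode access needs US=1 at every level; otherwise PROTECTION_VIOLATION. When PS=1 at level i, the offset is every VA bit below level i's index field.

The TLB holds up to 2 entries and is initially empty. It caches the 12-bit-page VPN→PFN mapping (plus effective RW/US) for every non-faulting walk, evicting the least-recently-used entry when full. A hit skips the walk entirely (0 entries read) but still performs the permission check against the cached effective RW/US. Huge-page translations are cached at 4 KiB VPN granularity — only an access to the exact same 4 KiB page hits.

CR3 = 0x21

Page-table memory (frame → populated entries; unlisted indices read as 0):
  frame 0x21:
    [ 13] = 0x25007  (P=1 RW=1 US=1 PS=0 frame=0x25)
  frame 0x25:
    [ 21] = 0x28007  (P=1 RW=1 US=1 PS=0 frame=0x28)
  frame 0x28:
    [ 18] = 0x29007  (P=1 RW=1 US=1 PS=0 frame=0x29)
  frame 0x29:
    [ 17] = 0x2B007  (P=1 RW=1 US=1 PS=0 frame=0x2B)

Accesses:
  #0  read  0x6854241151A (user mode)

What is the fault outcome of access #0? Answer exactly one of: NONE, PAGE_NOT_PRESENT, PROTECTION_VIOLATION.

Trace:
#0 VA=0x6854241151A (r,user):
  L0: frame=0x21 idx=13 entry=0x25007 [P=1 RW=1 US=1 PS=0]
  L1: frame=0x25 idx=21 entry=0x28007 [P=1 RW=1 US=1 PS=0]
  L2: frame=0x28 idx=18 entry=0x29007 [P=1 RW=1 US=1 PS=0]
  L3: frame=0x29 idx=17 entry=0x2B007 [P=1 RW=1 US=1 PS=0]
  ✓ 0x2B51A  — 4 lookups

Access #0 fault: NONE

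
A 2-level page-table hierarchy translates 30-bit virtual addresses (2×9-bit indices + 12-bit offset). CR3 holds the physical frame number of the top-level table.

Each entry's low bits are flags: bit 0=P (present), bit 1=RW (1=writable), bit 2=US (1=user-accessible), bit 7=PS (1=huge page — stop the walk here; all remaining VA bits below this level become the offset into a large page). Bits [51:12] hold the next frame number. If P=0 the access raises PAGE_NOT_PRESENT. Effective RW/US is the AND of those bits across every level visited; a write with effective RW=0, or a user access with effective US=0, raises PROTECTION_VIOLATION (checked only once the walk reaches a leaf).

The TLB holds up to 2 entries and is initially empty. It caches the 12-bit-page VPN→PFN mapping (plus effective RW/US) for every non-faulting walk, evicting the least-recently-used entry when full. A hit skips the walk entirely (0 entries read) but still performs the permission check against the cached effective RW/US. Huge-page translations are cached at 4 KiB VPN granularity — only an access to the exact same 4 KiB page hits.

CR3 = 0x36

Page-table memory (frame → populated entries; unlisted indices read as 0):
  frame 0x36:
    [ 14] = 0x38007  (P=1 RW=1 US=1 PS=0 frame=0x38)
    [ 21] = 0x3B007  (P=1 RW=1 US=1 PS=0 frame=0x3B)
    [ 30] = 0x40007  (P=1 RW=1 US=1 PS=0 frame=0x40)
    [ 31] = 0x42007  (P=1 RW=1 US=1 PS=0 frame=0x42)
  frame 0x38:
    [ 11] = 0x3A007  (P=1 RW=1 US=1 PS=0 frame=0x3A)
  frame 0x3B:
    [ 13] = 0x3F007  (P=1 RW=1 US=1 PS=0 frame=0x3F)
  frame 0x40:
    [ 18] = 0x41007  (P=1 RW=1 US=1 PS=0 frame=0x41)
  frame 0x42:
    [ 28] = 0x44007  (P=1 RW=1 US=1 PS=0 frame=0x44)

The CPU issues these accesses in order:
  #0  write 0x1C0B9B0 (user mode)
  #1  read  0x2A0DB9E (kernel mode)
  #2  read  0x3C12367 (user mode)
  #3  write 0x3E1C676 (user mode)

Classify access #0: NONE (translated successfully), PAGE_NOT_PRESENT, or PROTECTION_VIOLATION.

Trace:
#0 VA=0x1C0B9B0 (w,user):
  L0 @0x36[14] → 0x38007  P=1,RW=1,US=1,PS=0
  L1 @0x38[11] → 0x3A007  P=1,RW=1,US=1,PS=0
  ✓ 0x3A9B0  — 2 lookups
#1 VA=0x2A0DB9E (r,kernel):
  L0 @0x36[21] → 0x3B007  P=1,RW=1,US=1,PS=0
  L1 @0x3B[13] → 0x3F007  P=1,RW=1,US=1,PS=0
  ✓ 0x3FB9E  — 2 lookups
#2 VA=0x3C12367 (r,user):
  L0 @0x36[30] → 0x40007  P=1,RW=1,US=1,PS=0
  L1 @0x40[18] → 0x41007  P=1,RW=1,US=1,PS=0
  ✓ 0x41367  — 2 lookups
#3 VA=0x3E1C676 (w,user):
  L0 @0x36[31] → 0x42007  P=1,RW=1,US=1,PS=0
  L1 @0x42[28] → 0x44007  P=1,RW=1,US=1,PS=0
  ✓ 0x44676  — 2 lookups

Access #0 fault: NONE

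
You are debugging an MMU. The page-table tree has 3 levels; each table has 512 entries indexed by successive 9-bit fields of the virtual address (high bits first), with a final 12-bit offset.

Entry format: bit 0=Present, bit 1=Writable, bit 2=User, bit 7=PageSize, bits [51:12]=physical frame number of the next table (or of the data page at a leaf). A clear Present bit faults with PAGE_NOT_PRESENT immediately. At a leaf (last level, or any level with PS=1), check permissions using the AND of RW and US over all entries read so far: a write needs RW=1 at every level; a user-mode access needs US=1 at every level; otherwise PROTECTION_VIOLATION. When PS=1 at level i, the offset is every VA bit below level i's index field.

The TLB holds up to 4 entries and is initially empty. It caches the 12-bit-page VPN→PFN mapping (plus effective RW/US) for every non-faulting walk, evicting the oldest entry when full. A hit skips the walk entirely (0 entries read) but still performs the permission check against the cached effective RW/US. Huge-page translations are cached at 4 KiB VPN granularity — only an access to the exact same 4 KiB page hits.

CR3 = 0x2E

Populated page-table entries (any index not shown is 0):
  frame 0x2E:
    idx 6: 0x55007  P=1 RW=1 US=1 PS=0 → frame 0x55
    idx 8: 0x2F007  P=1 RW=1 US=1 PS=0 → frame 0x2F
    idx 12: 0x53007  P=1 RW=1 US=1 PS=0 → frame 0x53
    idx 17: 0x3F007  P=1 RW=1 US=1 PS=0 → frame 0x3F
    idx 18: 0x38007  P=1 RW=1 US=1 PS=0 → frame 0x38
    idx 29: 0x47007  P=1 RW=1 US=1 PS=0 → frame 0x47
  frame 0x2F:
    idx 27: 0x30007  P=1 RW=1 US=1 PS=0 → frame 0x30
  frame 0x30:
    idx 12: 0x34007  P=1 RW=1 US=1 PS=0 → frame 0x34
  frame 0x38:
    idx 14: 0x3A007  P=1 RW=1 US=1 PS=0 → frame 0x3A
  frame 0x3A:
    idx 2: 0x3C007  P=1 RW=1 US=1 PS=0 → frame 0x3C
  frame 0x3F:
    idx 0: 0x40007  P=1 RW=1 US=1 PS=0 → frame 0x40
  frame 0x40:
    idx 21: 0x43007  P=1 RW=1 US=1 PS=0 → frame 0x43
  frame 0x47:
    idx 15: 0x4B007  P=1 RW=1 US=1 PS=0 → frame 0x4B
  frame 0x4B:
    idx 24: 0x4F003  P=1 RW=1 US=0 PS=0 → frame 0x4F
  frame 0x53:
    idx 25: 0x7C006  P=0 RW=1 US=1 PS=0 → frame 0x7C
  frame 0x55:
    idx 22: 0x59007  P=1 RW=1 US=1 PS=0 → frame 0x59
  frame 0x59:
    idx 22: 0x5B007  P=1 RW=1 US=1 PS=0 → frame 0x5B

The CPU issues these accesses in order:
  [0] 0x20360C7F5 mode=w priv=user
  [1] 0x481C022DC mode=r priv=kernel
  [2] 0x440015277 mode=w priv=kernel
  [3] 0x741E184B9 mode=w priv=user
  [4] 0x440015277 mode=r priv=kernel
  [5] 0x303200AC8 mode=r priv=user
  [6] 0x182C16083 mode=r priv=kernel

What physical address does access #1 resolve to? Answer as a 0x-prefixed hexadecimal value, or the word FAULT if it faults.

Trace:
#0 VA=0x20360C7F5 (w,user):
  [0] read 0x2E idx=8: raw=0x2F007 flags P=1 W=1 U=1 S=0
  [1] read 0x2F idx=27: raw=0x30007 flags P=1 W=1 U=1 S=0
  [2] read 0x30 idx=12: raw=0x34007 flags P=1 W=1 U=1 S=0
  ⇒ phys 0x347F5  [3 reads]
#1 VA=0x481C022DC (r,kernel):
  [0] read 0x2E idx=18: raw=0x38007 flags P=1 W=1 U=1 S=0
  [1] read 0x38 idx=14: raw=0x3A007 flags P=1 W=1 U=1 S=0
  [2] read 0x3A idx=2: raw=0x3C007 flags P=1 W=1 U=1 S=0
  ⇒ phys 0x3C2DC  [3 reads]
#2 VA=0x440015277 (w,kernel):
  [0] read 0x2E idx=17: raw=0x3F007 flags P=1 W=1 U=1 S=0
  [1] read 0x3F idx=0: raw=0x40007 flags P=1 W=1 U=1 S=0
  [2] read 0x40 idx=21: raw=0x43007 flags P=1 W=1 U=1 S=0
  ⇒ phys 0x43277  [3 reads]
#3 VA=0x741E184B9 (w,user):
  [0] read 0x2E idx=29: raw=0x47007 flags P=1 W=1 U=1 S=0
  [1] read 0x47 idx=15: raw=0x4B007 flags P=1 W=1 U=1 S=0
  [2] read 0x4B idx=24: raw=0x4F003 flags P=1 W=1 U=0 S=0
  ✗ PROTECTION_VIOLATION  [3 reads]
#4 VA=0x440015277 (r,kernel):
  TLB hit vpn=0x440015 → PA=0x43277
#5 VA=0x303200AC8 (r,user):
  [0] read 0x2E idx=12: raw=0x53007 flags P=1 W=1 U=1 S=0
  [1] read 0x53 idx=25: raw=0x7C006 flags P=0 W=1 U=1 S=0
  ✗ PAGE_NOT_PRESENT  [2 reads]
#6 VA=0x182C16083 (r,kernel):
  [0] read 0x2E idx=6: raw=0x55007 flags P=1 W=1 U=1 S=0
  [1] read 0x55 idx=22: raw=0x59007 flags P=1 W=1 U=1 S=0
  [2] read 0x59 idx=22: raw=0x5B007 flags P=1 W=1 U=1 S=0
  ⇒ phys 0x5B083  [3 reads]

Access #1 PA: 0x3C2DC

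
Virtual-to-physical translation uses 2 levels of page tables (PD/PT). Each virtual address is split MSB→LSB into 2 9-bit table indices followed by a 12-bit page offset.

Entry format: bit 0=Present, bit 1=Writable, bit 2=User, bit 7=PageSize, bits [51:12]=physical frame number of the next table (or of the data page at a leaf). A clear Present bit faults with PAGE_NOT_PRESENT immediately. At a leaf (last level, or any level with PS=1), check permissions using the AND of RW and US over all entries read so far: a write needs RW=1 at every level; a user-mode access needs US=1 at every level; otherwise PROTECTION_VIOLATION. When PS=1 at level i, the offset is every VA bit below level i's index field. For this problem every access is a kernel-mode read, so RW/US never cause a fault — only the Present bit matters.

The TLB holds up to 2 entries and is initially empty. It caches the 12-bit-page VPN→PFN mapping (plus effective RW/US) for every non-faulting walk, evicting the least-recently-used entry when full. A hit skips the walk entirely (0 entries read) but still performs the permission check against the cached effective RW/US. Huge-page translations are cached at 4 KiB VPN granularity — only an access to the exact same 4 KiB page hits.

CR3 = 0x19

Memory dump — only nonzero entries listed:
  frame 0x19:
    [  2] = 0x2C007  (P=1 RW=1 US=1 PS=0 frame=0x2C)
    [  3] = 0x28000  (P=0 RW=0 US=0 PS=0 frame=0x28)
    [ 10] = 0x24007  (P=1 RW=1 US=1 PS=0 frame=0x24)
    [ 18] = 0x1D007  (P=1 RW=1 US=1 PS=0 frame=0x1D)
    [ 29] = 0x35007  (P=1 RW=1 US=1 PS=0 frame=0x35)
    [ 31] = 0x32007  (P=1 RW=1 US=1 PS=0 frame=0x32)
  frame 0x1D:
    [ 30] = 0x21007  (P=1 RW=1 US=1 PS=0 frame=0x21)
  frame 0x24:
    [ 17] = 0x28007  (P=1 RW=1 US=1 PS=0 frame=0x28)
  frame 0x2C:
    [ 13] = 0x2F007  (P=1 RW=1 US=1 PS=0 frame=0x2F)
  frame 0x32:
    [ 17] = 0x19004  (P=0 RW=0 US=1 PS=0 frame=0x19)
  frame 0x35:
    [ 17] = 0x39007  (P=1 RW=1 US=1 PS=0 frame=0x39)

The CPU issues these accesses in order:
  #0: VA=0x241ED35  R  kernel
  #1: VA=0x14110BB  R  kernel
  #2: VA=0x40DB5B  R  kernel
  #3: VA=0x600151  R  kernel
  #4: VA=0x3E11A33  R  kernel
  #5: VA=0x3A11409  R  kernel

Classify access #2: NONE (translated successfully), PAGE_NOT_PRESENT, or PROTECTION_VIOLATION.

Per-access translation:
#0 VA=0x241ED35 (r,kernel):
  L0: frame=0x19 idx=18 entry=0x1D007 [P=1 RW=1 US=1 PS=0]
  L1: frame=0x1D idx=30 entry=0x21007 [P=1 RW=1 US=1 PS=0]
  ⇒ phys 0x21D35  [2 reads]
#1 VA=0x14110BB (r,kernel):
  L0: frame=0x19 idx=10 entry=0x24007 [P=1 RW=1 US=1 PS=0]
  L1: frame=0x24 idx=17 entry=0x28007 [P=1 RW=1 US=1 PS=0]
  ⇒ phys 0x280BB  [2 reads]
#2 VA=0x40DB5B (r,kernel):
  L0: frame=0x19 idx=2 entry=0x2C007 [P=1 RW=1 US=1 PS=0]
  L1: frame=0x2C idx=13 entry=0x2F007 [P=1 RW=1 US=1 PS=0]
  ⇒ phys 0x2FB5B  [2 reads]
#3 VA=0x600151 (r,kernel):
  L0: frame=0x19 idx=3 entry=0x28000 [P=0 RW=0 US=0 PS=0]
  ⇒ fault: PAGE_NOT_PRESENT  — 1 lookups
#4 VA=0x3E11A33 (r,kernel):
  L0: frame=0x19 idx=31 entry=0x32007 [P=1 RW=1 US=1 PS=0]
  L1: frame=0x32 idx=17 entry=0x19004 [P=0 RW=0 US=1 PS=0]
  ⇒ fault: PAGE_NOT_PRESENT  — 2 lookups
#5 VA=0x3A11409 (r,kernel):
  L0: frame=0x19 idx=29 entry=0x35007 [P=1 RW=1 US=1 PS=0]
  L1: frame=0x35 idx=17 entry=0x39007 [P=1 RW=1 US=1 PS=0]
  ⇒ phys 0x39409  [2 reads]

Access #2 fault: NONE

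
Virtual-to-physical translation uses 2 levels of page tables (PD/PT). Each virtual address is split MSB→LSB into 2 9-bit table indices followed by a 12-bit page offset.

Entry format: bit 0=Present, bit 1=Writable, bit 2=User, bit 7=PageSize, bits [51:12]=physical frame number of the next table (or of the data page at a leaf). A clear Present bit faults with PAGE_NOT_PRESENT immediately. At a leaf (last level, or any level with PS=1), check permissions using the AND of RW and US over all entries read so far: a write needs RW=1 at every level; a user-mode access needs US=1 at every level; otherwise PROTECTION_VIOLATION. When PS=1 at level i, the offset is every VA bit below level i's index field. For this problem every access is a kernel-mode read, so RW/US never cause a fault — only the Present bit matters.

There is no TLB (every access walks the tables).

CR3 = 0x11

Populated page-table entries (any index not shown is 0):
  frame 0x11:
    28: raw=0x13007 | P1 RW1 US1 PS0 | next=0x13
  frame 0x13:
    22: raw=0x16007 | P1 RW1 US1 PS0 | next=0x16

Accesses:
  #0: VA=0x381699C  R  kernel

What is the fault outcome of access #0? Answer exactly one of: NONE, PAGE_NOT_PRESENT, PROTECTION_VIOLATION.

Per-access translation:
#0 VA=0x381699C (r,kernel):
  lvl0: tbl 0x11, slot 28 ⇒ 0x13007 (P1/RW1/US1/PS0)
  lvl1: tbl 0x13, slot 22 ⇒ 0x16007 (P1/RW1/US1/PS0)
  ✓ 0x1699C  — 2 lookups

Access #0 fault: NONE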